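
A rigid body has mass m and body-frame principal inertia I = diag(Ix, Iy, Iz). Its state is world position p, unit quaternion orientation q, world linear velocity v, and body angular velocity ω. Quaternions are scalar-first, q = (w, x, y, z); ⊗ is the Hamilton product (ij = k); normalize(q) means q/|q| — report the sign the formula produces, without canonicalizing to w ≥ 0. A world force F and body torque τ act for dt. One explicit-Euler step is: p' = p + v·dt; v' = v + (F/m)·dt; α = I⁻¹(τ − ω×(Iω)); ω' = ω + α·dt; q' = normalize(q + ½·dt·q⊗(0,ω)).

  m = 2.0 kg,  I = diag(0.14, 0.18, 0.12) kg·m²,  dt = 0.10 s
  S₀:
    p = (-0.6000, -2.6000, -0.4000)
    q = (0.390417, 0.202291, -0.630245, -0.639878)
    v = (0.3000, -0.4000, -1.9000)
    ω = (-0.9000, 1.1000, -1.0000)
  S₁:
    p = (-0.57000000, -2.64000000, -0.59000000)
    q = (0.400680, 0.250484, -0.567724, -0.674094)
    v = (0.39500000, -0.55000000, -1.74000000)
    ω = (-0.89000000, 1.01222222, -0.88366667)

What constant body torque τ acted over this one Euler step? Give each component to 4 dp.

τ = (0.0800, -0.1400, 0.1000)

Δω = ω₁−ω₀ = (0.01000000, -0.08777778, 0.11633333)
precession coupling = (0.0660, 0.0180, -0.0396)
τ = I·(Δω/dt) + ω₀×(Iω₀) = (0.0800, -0.1400, 0.1000)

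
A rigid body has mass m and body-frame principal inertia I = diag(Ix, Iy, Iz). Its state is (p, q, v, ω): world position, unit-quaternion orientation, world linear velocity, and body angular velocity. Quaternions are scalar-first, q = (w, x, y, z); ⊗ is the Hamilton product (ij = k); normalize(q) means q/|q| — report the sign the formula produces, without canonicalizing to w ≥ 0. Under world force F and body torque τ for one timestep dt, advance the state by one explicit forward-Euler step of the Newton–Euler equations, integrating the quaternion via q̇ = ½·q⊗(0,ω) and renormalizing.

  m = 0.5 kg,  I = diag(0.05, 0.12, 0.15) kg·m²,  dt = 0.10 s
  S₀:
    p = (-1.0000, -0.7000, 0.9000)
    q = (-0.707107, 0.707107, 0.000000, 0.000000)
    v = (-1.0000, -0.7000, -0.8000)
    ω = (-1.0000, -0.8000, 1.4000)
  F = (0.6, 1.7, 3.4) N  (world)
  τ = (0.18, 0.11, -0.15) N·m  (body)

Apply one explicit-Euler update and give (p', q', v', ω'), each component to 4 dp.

p' = (-1.1000, -0.7700, 0.8200)
q' = (-0.6687, 0.7391, -0.0211, -0.0774)
v' = (-0.8800, -0.3600, -0.1200)
ω' = (-0.5728, -0.8250, 1.2627)

a = (1.2000, 3.4000, 6.8000)
new position p' = (-1.1000, -0.7700, 0.8200)
v' = v + a·dt = (-0.8800, -0.3600, -0.1200)
precession coupling ω×(Iω) = (-0.0336, 0.1400, 0.0560)
α = I⁻¹(τ − ω×Iω) = (4.2720, -0.2500, -1.3733)
ω + α·dt = (-0.5728, -0.8250, 1.2627)
q⊗(0,ω) = (0.7071070, 0.7071070, -0.4242642, -1.5556354)
q + ½dt·q⊗(0,ω), renormalized = (-0.6687, 0.7391, -0.0211, -0.0774)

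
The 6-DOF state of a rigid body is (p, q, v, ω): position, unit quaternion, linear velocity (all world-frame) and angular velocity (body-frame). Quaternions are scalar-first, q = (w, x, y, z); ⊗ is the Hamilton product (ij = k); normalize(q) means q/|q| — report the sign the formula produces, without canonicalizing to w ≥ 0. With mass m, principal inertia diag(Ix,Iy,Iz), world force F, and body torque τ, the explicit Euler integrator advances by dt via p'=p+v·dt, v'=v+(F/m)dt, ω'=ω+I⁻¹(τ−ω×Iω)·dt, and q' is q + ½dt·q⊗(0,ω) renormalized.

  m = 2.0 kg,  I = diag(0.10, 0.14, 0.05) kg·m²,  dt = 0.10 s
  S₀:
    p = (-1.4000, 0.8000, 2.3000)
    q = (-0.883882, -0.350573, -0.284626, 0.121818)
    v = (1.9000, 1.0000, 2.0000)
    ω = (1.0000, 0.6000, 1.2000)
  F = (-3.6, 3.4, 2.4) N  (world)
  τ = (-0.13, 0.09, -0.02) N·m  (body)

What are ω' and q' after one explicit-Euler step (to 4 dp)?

ω' = (0.9348, 0.6214, 1.1120)
q' = (-0.8621, -0.4141, -0.2830, 0.0722)

ω×(Iω) gyroscopic = (-0.0648, 0.0600, 0.0240)
α = I⁻¹(τ − ω×Iω) = (-0.6520, 0.2143, -0.8800)
ω' = ω + α·dt = (0.9348, 0.6214, 1.1120)
2q̇ = q⊗(0,ω) = (0.3751670, -1.2985240, 0.0121764, -0.9863762)
q + ½dt·q⊗(0,ω), renormalized = (-0.8621, -0.4141, -0.2830, 0.0722)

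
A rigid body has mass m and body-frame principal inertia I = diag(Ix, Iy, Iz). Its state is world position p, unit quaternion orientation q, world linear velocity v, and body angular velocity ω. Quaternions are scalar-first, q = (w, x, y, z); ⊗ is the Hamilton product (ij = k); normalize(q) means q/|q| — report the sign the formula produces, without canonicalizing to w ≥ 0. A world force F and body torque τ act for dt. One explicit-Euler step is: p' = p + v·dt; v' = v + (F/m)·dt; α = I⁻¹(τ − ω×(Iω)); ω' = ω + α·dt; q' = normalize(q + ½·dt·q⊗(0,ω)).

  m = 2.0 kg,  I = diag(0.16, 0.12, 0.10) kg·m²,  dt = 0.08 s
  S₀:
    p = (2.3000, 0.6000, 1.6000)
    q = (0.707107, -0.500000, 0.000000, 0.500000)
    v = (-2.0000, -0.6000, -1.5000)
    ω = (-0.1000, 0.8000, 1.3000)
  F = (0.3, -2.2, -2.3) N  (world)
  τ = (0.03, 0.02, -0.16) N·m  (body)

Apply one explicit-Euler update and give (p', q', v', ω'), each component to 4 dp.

a = F/m = (0.1500, -1.1000, -1.1500)
p + v·dt = (2.1400, 0.5520, 1.4800)
v' = v + a·dt = (-1.9880, -0.6880, -1.5920)
gyro term ω×Iω = (-0.0208, -0.0078, 0.0032)
α = I⁻¹(τ − ω×Iω) = (0.3175, 0.2317, -1.6320)
ω + α·dt = (-0.0746, 0.8185, 1.1694)
q⊗(0,ω) = (-0.7000000, -0.4707107, 1.1656856, 0.5192391)
updated quaternion q' = (0.6778, -0.5179, 0.0465, 0.5198)

p' = (2.1400, 0.5520, 1.4800)
q' = (0.6778, -0.5179, 0.0465, 0.5198)
v' = (-1.9880, -0.6880, -1.5920)
ω' = (-0.0746, 0.8185, 1.1694)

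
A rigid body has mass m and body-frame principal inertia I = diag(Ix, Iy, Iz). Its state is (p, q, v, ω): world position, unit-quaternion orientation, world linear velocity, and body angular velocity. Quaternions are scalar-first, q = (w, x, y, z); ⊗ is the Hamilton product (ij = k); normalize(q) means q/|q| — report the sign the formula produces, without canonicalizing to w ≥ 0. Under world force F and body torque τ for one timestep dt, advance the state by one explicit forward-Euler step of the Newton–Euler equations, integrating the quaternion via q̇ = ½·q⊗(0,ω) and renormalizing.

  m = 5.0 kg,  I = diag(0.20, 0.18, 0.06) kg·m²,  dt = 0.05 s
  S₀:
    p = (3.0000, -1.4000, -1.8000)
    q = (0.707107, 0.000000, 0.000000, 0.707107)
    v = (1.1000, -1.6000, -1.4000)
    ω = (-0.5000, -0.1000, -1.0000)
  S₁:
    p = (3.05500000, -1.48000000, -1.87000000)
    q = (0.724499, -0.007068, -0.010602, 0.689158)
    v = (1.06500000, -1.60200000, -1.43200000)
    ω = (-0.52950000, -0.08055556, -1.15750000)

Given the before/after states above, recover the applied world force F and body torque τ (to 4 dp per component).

F = (-3.5000, -0.2000, -3.2000)
τ = (-0.1300, 0.1400, -0.1900)

v₁ − v₀ = (-0.03500000, -0.00200000, -0.03200000)
applied force F = (-3.5000, -0.2000, -3.2000)
ω₁ − ω₀ = (-0.02950000, 0.01944444, -0.15750000)
applied torque τ = (-0.1300, 0.1400, -0.1900)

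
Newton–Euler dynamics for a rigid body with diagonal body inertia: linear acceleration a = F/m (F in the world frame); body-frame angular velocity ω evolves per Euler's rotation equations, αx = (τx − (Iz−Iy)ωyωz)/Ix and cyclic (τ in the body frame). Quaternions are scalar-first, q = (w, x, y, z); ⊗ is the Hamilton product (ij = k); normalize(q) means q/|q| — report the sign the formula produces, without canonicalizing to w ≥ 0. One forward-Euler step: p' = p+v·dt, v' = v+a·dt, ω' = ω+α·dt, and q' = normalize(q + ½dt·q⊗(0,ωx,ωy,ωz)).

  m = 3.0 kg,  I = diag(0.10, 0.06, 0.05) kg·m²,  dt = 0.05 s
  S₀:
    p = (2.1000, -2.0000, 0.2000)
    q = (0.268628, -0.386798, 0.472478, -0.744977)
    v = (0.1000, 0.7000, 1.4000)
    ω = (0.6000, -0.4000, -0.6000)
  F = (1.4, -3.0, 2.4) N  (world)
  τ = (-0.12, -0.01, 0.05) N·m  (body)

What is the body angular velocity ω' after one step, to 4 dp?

ω' = (0.5412, -0.3933, -0.5596)

ω×(Iω) gyroscopic = (-0.0024, -0.0180, 0.0096)
α = I⁻¹(τ − ω×Iω) = (-1.1760, 0.1333, 0.8080)
ω' = ω + α·dt = (0.5412, -0.3933, -0.5596)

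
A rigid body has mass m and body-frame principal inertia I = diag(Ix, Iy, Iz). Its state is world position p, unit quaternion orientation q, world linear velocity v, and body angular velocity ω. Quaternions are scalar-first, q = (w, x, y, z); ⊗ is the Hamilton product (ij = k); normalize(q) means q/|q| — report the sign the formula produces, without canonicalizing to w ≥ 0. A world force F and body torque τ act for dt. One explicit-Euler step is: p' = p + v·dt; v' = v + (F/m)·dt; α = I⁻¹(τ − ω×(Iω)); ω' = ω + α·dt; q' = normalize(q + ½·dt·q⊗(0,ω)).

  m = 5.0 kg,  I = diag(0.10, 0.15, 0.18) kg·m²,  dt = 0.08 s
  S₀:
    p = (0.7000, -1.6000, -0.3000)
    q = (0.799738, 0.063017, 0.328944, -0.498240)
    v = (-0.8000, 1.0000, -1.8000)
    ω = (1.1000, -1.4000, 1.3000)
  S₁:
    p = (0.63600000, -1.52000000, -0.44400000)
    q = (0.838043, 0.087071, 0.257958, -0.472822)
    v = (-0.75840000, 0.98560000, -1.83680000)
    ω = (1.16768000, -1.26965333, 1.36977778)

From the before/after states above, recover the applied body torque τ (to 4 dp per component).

τ = (0.0300, 0.1300, 0.0800)

ω₁ − ω₀ = (0.06768000, 0.13034667, 0.06977778)
precession coupling = (-0.0546, -0.1144, -0.0770)
applied torque τ = (0.0300, 0.1300, 0.0800)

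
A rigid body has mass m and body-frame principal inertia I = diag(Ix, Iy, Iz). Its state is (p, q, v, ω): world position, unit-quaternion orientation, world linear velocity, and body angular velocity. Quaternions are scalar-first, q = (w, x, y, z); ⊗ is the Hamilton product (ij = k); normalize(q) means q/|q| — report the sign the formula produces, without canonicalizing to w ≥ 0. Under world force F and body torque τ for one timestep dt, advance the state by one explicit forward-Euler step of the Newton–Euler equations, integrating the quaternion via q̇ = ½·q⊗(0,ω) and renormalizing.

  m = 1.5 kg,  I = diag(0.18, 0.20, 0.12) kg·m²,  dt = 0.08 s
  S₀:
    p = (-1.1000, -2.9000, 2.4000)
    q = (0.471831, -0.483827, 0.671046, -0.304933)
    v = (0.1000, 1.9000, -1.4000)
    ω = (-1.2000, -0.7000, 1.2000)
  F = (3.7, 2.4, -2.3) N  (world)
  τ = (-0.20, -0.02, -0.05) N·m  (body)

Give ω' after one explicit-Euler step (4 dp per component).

ω' = (-1.3188, -0.6734, 1.1555)

precession coupling ω×(Iω) = (0.0672, -0.0864, 0.0168)
angular accel α = (-1.4844, 0.3320, -0.5567)
ω' = ω + α·dt = (-1.3188, -0.6734, 1.1555)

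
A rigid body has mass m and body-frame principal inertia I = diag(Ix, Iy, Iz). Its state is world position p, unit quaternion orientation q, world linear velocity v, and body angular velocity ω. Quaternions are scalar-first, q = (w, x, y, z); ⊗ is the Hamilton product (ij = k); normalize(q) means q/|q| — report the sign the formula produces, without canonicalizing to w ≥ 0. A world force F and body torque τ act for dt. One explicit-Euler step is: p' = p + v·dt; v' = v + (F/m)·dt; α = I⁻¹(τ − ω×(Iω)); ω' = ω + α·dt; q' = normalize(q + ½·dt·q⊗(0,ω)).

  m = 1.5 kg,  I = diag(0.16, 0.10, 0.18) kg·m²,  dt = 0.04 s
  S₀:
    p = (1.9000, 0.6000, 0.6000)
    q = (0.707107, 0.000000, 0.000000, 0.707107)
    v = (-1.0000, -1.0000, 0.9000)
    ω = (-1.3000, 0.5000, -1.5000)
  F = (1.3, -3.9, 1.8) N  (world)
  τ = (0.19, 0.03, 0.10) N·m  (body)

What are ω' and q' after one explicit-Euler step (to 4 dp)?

precession coupling ω×(Iω) = (-0.0600, -0.0390, 0.0390)
angular accel α = (1.5625, 0.6900, 0.3389)
ω + α·dt = (-1.2375, 0.5276, -1.4864)
2q̇ = q⊗(0,ω) = (1.0606605, -1.2727926, -0.5656856, -1.0606605)
q + ½dt·q⊗(0,ω), renormalized = (0.7277, -0.0254, -0.0113, 0.6853)

ω' = (-1.2375, 0.5276, -1.4864)
q' = (0.7277, -0.0254, -0.0113, 0.6853)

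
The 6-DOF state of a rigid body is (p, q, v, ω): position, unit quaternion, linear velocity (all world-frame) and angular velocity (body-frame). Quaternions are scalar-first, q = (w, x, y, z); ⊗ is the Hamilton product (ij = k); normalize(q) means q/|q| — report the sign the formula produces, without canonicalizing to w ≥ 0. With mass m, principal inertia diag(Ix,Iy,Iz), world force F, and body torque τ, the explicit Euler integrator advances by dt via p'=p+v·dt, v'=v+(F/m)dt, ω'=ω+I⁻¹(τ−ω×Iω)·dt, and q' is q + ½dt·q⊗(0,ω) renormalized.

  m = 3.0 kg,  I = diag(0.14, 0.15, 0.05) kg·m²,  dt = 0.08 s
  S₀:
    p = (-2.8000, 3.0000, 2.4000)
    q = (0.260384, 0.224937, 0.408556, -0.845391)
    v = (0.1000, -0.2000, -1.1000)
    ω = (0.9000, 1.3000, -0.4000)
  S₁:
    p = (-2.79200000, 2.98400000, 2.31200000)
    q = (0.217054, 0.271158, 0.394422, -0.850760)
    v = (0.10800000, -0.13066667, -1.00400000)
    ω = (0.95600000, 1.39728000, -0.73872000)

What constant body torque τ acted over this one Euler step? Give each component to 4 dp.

Δω = ω₁−ω₀ = (0.05600000, 0.09728000, -0.33872000)
applied torque τ = (0.1500, 0.1500, -0.2000)

τ = (0.1500, 0.1500, -0.2000)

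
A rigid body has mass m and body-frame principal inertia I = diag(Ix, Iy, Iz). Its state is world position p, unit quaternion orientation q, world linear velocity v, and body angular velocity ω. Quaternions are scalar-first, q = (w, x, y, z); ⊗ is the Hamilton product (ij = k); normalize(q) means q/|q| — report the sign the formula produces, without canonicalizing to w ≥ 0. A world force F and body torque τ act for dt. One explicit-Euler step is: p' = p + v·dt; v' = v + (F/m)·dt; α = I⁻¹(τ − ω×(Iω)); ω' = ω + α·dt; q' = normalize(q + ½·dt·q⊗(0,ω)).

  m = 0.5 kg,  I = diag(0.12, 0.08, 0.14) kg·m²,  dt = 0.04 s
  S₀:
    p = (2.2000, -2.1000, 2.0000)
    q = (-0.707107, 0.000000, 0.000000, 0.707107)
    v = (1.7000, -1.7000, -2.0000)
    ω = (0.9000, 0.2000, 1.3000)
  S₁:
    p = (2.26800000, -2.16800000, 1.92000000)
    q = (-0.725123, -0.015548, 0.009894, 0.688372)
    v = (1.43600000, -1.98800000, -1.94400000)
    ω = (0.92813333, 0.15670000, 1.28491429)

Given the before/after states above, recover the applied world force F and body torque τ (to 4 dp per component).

F = (-3.3000, -3.6000, 0.7000)
τ = (0.1000, -0.1100, -0.0600)

ω₁ − ω₀ = (0.02813333, -0.04330000, -0.01508571)
gyro term ω₀×Iω₀ = (0.0156, -0.0234, -0.0072)
I·α + gyro = (0.1000, -0.1100, -0.0600)
velocity change Δv = (-0.26400000, -0.28800000, 0.05600000)
applied force F = (-3.3000, -3.6000, 0.7000)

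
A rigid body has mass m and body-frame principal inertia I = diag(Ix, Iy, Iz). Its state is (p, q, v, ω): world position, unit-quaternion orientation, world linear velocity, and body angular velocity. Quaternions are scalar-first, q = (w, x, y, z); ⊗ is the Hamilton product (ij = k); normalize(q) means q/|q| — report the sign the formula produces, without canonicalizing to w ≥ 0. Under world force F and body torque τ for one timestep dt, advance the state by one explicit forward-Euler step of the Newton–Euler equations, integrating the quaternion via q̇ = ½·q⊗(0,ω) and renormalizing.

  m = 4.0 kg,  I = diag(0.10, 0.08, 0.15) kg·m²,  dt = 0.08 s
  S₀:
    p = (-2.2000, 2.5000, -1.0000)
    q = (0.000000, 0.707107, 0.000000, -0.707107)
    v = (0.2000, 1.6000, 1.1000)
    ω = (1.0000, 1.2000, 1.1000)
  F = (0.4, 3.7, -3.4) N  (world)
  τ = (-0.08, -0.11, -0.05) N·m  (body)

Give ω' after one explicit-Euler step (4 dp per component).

ω' = (0.8621, 1.1450, 1.0861)

ω×(Iω) gyroscopic = (0.0924, -0.0550, -0.0240)
(τ − ω×Iω)/I = (-1.7240, -0.6875, -0.1733)
new body rate ω' = (0.8621, 1.1450, 1.0861)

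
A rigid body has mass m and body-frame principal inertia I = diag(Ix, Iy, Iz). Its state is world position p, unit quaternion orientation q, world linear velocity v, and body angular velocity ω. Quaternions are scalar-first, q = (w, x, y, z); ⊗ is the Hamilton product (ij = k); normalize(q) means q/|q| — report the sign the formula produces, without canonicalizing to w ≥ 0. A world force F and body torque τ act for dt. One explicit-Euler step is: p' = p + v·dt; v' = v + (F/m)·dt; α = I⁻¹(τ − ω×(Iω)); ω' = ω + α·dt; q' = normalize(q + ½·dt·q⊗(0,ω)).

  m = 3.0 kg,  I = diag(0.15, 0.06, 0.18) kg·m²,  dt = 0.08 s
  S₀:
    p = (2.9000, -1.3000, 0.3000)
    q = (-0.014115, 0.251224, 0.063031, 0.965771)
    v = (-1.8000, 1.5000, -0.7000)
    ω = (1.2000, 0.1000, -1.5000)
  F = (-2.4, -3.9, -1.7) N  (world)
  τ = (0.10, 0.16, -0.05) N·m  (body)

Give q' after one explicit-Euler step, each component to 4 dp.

q' = (0.0314, 0.2422, 0.1240, 0.9618)

Hamilton product q⊗(0,ω) = (1.1408846, -0.2080616, 1.5343497, -0.0293423)
updated quaternion q' = (0.0314, 0.2422, 0.1240, 0.9618)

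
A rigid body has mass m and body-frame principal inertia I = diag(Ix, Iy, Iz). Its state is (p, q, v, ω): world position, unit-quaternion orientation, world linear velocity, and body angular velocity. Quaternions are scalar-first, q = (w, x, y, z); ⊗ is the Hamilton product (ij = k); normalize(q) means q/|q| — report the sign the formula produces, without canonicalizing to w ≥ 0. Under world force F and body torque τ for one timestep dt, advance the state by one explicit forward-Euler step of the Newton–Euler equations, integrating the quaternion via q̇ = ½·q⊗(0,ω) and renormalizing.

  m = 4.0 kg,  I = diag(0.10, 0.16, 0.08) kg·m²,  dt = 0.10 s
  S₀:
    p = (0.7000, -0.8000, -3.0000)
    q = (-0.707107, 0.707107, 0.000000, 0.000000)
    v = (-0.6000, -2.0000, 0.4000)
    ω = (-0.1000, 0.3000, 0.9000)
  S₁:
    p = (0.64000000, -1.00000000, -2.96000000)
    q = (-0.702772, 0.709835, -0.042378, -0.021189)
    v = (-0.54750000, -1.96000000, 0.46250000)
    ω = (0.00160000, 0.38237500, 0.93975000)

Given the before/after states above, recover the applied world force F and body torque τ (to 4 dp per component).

F = (2.1000, 1.6000, 2.5000)
τ = (0.0800, 0.1300, 0.0300)

rate change Δω = (0.10160000, 0.08237500, 0.03975000)
ω₀×(Iω₀) = (-0.0216, -0.0018, -0.0018)
I·α + gyro = (0.0800, 0.1300, 0.0300)
velocity change Δv = (0.05250000, 0.04000000, 0.06250000)
m·(v₁−v₀)/dt = (2.1000, 1.6000, 2.5000)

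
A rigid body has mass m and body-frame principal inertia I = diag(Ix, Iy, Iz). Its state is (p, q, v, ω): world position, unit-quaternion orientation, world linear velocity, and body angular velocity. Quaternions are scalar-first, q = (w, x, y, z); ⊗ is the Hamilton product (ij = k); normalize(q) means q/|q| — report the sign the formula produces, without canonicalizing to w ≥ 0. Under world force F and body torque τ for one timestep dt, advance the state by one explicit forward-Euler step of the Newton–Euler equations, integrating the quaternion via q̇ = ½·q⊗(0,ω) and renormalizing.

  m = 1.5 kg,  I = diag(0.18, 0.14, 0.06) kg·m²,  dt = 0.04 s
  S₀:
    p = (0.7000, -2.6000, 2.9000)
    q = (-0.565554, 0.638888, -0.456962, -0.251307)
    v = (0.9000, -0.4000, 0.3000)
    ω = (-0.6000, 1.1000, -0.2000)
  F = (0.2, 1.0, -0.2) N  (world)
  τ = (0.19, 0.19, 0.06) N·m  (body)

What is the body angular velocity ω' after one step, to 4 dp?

ω×(Iω) gyroscopic = (0.0176, 0.0144, 0.0264)
angular accel α = (0.9578, 1.2543, 0.5600)
new body rate ω' = (-0.5617, 1.1502, -0.1776)

ω' = (-0.5617, 1.1502, -0.1776)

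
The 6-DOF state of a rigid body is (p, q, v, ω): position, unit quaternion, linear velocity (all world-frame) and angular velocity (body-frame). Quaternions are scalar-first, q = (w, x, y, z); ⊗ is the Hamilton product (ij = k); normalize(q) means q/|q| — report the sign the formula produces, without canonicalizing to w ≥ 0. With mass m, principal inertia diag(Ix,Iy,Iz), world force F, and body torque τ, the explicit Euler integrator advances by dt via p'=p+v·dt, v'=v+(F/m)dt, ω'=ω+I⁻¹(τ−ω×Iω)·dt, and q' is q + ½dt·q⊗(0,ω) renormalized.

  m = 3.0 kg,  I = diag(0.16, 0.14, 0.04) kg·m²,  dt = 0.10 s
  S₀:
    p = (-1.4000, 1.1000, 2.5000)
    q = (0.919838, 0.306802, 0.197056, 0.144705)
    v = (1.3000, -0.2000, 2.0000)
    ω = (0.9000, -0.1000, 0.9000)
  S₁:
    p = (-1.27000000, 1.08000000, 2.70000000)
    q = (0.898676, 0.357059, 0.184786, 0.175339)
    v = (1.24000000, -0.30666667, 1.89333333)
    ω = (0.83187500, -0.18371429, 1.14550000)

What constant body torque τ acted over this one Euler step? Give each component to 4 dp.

ω₁ − ω₀ = (-0.06812500, -0.08371429, 0.24550000)
ω₀×(Iω₀) = (0.0090, 0.0972, 0.0018)
applied torque τ = (-0.1000, -0.0200, 0.1000)

τ = (-0.1000, -0.0200, 0.1000)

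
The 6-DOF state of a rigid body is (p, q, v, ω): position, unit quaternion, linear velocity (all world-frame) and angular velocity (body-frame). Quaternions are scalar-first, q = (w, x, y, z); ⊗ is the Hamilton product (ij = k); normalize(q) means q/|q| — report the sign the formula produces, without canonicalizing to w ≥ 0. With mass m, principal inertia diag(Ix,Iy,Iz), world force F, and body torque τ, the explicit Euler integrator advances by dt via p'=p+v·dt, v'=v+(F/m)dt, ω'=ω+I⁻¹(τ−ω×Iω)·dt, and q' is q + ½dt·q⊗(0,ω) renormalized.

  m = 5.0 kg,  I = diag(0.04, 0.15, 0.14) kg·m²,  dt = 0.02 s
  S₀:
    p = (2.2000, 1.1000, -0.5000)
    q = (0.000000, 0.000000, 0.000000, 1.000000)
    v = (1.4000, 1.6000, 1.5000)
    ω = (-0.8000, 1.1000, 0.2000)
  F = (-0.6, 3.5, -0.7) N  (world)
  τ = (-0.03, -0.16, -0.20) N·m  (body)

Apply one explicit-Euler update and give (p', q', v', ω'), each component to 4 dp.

gyro term ω×Iω = (-0.0022, 0.0160, -0.0968)
(τ − ω×Iω)/I = (-0.6950, -1.1733, -0.7371)
ω + α·dt = (-0.8139, 1.0765, 0.1853)
q⊗(0,ω) = (-0.2000000, -1.1000000, -0.8000000, 0.0000000)
q + ½dt·q⊗(0,ω), renormalized = (-0.0020, -0.0110, -0.0080, 0.9999)
a = (-0.1200, 0.7000, -0.1400)
p + v·dt = (2.2280, 1.1320, -0.4700)
new velocity v' = (1.3976, 1.6140, 1.4972)

p' = (2.2280, 1.1320, -0.4700)
q' = (-0.0020, -0.0110, -0.0080, 0.9999)
v' = (1.3976, 1.6140, 1.4972)
ω' = (-0.8139, 1.0765, 0.1853)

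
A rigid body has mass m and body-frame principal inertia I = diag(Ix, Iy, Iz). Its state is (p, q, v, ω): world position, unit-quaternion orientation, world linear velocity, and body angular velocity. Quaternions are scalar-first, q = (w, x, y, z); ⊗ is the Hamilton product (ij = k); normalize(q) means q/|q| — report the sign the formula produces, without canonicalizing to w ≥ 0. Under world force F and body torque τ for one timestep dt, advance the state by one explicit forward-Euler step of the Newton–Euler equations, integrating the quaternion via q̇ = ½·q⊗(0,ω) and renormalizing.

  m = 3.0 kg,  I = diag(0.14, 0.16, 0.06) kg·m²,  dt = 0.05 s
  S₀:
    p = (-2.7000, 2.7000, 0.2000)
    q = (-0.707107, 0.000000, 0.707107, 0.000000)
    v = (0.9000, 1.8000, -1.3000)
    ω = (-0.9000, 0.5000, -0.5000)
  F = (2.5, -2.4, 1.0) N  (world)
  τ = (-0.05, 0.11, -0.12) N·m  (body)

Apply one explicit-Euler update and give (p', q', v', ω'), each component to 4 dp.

p' = (-2.6550, 2.7900, 0.1350)
q' = (-0.7157, 0.0071, 0.6980, 0.0247)
v' = (0.9417, 1.7600, -1.2833)
ω' = (-0.9268, 0.5231, -0.5925)

α = I⁻¹(τ − ω×Iω) = (-0.5357, 0.4625, -1.8500)
new body rate ω' = (-0.9268, 0.5231, -0.5925)
q⊗(0,ω) = (-0.3535535, 0.2828428, -0.3535535, 0.9899498)
q' = normalize(q + ½dt·q⊗(0,ω)) = (-0.7157, 0.0071, 0.6980, 0.0247)
linear accel F/m = (0.8333, -0.8000, 0.3333)
p' = p + v·dt = (-2.6550, 2.7900, 0.1350)
v' = v + a·dt = (0.9417, 1.7600, -1.2833)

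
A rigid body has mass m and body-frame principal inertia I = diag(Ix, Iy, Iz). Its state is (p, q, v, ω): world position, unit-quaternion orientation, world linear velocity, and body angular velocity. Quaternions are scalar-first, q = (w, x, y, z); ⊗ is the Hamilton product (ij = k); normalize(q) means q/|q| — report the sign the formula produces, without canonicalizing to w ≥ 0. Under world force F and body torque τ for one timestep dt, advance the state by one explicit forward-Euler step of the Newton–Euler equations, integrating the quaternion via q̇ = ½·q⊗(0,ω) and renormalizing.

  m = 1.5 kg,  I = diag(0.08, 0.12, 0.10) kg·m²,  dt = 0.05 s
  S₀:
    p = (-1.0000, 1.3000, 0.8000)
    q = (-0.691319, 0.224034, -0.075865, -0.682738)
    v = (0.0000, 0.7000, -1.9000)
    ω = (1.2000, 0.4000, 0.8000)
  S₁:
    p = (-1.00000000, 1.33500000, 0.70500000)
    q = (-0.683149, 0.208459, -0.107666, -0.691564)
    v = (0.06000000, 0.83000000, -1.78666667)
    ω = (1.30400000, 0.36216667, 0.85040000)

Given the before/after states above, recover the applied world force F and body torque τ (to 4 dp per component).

F = (1.8000, 3.9000, 3.4000)
τ = (0.1600, -0.1100, 0.1200)

Δv = v₁−v₀ = (0.06000000, 0.13000000, 0.11333333)
m·(v₁−v₀)/dt = (1.8000, 3.9000, 3.4000)
Δω = ω₁−ω₀ = (0.10400000, -0.03783333, 0.05040000)
precession coupling = (-0.0064, -0.0192, 0.0192)
τ = I·(Δω/dt) + ω₀×(Iω₀) = (0.1600, -0.1100, 0.1200)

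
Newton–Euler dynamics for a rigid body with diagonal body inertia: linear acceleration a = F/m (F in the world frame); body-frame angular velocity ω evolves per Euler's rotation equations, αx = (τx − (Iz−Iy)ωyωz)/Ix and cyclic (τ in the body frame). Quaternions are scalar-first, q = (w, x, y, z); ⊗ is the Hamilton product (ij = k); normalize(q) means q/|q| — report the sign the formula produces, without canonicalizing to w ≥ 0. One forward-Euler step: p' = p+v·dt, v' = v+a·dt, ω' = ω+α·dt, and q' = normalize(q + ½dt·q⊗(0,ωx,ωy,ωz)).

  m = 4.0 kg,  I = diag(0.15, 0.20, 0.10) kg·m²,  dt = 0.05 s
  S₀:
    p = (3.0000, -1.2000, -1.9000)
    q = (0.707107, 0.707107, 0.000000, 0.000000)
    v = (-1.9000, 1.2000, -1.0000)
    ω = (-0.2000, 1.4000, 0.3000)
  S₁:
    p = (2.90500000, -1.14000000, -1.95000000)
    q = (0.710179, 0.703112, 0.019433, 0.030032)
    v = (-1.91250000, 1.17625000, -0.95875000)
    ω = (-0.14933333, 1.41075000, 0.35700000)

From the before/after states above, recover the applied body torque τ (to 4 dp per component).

τ = (0.1100, 0.0400, 0.1000)

rate change Δω = (0.05066667, 0.01075000, 0.05700000)
ω₀×(Iω₀) = (-0.0420, -0.0030, -0.0140)
applied torque τ = (0.1100, 0.0400, 0.1000)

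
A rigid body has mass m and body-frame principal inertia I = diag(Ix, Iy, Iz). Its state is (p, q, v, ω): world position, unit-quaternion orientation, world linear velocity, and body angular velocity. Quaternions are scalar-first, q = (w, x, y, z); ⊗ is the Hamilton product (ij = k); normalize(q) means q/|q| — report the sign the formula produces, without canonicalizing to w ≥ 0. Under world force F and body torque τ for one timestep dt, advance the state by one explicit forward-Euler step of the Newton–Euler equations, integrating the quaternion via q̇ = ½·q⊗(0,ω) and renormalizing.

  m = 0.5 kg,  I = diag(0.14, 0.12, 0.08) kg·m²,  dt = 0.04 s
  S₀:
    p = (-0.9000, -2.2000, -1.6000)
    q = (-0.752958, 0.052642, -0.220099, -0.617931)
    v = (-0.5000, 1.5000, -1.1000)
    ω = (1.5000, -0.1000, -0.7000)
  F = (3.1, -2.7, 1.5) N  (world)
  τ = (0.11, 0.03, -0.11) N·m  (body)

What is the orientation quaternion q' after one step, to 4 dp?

Hamilton product q⊗(0,ω) = (-0.5335246, -1.0371608, -0.8147513, 0.8519549)
updated quaternion q' = (-0.7632, 0.0319, -0.2363, -0.6006)

q' = (-0.7632, 0.0319, -0.2363, -0.6006)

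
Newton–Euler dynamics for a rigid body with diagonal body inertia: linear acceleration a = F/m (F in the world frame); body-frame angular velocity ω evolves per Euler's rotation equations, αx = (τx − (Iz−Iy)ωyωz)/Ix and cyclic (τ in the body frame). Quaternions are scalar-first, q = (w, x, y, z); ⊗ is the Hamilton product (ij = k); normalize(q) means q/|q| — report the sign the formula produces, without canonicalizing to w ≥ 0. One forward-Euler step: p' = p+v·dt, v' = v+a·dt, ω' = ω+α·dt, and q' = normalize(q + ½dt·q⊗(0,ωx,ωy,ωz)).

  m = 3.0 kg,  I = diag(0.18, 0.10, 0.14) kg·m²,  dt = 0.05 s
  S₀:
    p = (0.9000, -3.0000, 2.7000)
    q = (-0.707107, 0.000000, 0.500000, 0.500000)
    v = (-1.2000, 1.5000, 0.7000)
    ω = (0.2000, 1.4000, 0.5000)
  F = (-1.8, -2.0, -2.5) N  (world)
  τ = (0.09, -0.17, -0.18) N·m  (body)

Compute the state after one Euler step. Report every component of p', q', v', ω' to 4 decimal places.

a = (-0.6000, -0.6667, -0.8333)
new position p' = (0.8400, -2.9250, 2.7350)
v' = v + a·dt = (-1.2300, 1.4667, 0.6583)
angular accel α = (0.3444, -1.7400, -1.1257)
ω + α·dt = (0.2172, 1.3130, 0.4437)
2q̇ = q⊗(0,ω) = (-0.9500000, -0.5914214, -0.8899498, -0.4535535)
updated quaternion q' = (-0.7303, -0.0148, 0.4774, 0.4883)

p' = (0.8400, -2.9250, 2.7350)
q' = (-0.7303, -0.0148, 0.4774, 0.4883)
v' = (-1.2300, 1.4667, 0.6583)
ω' = (0.2172, 1.3130, 0.4437)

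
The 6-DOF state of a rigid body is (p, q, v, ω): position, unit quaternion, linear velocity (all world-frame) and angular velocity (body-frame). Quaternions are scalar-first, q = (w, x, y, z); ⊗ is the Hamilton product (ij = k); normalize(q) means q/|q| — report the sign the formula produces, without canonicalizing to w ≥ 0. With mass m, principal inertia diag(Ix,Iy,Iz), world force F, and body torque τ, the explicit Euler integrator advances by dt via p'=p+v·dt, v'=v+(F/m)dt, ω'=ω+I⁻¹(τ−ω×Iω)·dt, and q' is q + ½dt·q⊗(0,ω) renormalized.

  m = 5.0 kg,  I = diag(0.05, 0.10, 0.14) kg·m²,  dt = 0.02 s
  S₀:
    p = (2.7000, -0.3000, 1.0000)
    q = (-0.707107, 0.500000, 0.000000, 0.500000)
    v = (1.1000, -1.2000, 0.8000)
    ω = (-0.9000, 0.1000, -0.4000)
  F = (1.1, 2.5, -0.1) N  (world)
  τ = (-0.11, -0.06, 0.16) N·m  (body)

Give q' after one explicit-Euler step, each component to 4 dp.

2q̇ = q⊗(0,ω) = (0.6500000, 0.5863963, -0.3207107, 0.3328428)
q + ½dt·q⊗(0,ω), renormalized = (-0.7006, 0.5058, -0.0032, 0.5033)

q' = (-0.7006, 0.5058, -0.0032, 0.5033)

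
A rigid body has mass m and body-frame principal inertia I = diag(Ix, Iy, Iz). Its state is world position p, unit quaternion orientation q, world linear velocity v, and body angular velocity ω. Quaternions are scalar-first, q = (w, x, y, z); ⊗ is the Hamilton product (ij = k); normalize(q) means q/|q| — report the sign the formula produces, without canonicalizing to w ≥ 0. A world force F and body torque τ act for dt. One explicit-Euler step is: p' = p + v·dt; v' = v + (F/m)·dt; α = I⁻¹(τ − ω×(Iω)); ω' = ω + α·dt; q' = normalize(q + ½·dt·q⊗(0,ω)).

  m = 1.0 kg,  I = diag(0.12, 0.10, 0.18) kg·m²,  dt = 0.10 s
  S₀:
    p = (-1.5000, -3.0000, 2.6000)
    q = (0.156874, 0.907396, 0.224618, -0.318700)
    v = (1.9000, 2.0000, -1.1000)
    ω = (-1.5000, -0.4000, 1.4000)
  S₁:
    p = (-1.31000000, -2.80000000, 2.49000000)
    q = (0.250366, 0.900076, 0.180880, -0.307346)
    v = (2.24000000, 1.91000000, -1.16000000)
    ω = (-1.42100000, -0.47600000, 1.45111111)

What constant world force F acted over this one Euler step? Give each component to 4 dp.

v₁ − v₀ = (0.34000000, -0.09000000, -0.06000000)
m·(v₁−v₀)/dt = (3.4000, -0.9000, -0.6000)

F = (3.4000, -0.9000, -0.6000)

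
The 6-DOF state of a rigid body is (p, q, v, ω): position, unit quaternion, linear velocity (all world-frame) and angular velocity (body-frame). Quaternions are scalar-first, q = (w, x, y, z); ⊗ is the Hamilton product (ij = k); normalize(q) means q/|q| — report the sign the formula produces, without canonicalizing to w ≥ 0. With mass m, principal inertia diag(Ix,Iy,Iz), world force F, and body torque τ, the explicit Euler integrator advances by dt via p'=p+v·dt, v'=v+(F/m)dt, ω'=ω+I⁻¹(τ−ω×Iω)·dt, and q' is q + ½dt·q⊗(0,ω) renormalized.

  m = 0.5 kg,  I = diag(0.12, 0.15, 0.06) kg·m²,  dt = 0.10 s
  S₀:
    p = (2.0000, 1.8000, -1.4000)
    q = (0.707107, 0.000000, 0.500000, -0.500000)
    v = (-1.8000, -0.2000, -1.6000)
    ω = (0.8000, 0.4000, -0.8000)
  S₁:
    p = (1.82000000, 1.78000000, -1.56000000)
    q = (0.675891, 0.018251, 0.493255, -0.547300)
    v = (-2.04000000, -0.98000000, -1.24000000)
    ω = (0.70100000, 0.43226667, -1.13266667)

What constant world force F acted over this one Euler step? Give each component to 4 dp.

F = (-1.2000, -3.9000, 1.8000)

Δv = v₁−v₀ = (-0.24000000, -0.78000000, 0.36000000)
m·(v₁−v₀)/dt = (-1.2000, -3.9000, 1.8000)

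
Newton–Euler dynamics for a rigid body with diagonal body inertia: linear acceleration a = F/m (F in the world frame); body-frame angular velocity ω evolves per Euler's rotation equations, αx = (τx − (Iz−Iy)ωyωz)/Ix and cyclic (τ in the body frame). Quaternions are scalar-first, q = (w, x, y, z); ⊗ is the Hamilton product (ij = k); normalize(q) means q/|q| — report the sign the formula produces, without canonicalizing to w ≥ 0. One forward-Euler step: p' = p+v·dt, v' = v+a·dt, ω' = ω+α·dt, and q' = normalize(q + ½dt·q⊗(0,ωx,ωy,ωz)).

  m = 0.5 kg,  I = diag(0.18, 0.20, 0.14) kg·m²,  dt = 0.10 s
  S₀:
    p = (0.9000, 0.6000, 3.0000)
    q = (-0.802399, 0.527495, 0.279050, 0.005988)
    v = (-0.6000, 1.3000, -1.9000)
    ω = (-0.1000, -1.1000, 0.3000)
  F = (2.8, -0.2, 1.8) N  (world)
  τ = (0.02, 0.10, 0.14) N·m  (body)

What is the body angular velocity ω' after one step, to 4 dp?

ω' = (-0.0999, -1.0494, 0.3984)

gyro term ω×Iω = (0.0198, -0.0012, 0.0022)
(τ − ω×Iω)/I = (0.0011, 0.5060, 0.9843)
ω' = ω + α·dt = (-0.0999, -1.0494, 0.3984)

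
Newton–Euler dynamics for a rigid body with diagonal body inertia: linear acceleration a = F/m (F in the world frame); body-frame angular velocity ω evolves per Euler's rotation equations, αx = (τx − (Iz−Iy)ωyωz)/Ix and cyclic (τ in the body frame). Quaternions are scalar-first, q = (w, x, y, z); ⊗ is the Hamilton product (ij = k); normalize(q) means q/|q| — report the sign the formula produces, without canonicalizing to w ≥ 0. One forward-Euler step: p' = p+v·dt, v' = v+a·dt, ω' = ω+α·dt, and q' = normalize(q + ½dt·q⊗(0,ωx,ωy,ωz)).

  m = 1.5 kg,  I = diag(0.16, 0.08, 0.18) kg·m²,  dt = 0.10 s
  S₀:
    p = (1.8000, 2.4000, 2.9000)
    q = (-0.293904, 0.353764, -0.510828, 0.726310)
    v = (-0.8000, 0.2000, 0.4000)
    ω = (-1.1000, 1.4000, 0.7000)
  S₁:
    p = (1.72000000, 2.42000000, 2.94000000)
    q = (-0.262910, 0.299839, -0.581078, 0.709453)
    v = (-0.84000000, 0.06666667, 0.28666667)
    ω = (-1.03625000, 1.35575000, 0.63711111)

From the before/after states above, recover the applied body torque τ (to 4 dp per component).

τ = (0.2000, -0.0200, 0.0100)

rate change Δω = (0.06375000, -0.04425000, -0.06288889)
applied torque τ = (0.2000, -0.0200, 0.0100)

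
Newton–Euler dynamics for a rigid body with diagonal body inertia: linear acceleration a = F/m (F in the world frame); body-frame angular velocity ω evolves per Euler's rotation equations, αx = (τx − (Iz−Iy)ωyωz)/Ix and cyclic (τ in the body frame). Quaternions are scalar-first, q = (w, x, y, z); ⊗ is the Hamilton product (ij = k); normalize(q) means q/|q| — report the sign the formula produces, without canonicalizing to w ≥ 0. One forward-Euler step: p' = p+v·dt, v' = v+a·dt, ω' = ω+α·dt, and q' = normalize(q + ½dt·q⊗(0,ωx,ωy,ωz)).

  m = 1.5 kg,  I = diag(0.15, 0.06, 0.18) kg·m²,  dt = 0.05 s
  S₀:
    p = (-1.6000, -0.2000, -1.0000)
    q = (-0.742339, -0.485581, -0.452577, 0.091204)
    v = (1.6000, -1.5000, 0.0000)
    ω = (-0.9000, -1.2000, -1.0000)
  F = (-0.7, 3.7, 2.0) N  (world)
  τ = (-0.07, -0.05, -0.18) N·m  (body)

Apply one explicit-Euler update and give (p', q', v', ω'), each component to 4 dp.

linear accel F/m = (-0.4667, 2.4667, 1.3333)
p + v·dt = (-1.5200, -0.2750, -1.0000)
v + (F/m)dt = (1.5767, -1.3767, 0.0667)
angular accel α = (-1.4267, -0.3833, -0.4600)
ω + α·dt = (-0.9713, -1.2192, -1.0230)
Hamilton product q⊗(0,ω) = (-0.8889113, 1.2301269, 0.3231422, 0.9177169)
updated quaternion q' = (-0.7638, -0.4544, -0.4440, 0.1140)

p' = (-1.5200, -0.2750, -1.0000)
q' = (-0.7638, -0.4544, -0.4440, 0.1140)
v' = (1.5767, -1.3767, 0.0667)
ω' = (-0.9713, -1.2192, -1.0230)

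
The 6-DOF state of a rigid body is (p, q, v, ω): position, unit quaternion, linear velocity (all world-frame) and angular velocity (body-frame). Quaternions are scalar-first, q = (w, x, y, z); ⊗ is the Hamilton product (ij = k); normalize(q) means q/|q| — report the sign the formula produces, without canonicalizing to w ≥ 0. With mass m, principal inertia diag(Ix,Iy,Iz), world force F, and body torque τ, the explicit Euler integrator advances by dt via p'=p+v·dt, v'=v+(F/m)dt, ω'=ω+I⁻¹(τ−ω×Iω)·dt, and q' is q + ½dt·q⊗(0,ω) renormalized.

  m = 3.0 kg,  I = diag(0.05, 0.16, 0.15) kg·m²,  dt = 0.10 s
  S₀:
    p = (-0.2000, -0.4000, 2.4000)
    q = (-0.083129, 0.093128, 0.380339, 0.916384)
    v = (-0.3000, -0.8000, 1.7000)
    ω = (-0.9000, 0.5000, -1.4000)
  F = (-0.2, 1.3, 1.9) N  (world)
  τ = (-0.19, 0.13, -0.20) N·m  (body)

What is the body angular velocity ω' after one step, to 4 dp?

(τ − ω×Iω)/I = (-3.9400, 1.6000, -1.0033)
new body rate ω' = (-1.2940, 0.6600, -1.5003)

ω' = (-1.2940, 0.6600, -1.5003)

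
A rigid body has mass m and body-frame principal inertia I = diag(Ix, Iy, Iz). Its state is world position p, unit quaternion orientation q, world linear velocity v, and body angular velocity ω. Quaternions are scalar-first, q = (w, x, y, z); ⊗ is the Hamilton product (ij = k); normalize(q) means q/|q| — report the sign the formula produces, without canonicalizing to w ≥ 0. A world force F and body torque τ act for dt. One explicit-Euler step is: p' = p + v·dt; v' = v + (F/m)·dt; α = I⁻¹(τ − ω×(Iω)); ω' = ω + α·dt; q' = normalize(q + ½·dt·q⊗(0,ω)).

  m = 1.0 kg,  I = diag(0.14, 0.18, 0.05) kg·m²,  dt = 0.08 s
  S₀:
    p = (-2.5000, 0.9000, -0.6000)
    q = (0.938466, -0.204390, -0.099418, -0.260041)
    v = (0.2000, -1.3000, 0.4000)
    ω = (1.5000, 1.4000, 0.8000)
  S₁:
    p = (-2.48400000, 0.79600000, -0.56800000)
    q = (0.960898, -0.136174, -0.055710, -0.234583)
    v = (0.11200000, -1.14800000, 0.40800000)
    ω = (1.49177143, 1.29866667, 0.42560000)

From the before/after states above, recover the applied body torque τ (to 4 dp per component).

τ = (-0.1600, -0.1200, -0.1500)

ω₁ − ω₀ = (-0.00822857, -0.10133333, -0.37440000)
τ = I·(Δω/dt) + ω₀×(Iω₀) = (-0.1600, -0.1200, -0.1500)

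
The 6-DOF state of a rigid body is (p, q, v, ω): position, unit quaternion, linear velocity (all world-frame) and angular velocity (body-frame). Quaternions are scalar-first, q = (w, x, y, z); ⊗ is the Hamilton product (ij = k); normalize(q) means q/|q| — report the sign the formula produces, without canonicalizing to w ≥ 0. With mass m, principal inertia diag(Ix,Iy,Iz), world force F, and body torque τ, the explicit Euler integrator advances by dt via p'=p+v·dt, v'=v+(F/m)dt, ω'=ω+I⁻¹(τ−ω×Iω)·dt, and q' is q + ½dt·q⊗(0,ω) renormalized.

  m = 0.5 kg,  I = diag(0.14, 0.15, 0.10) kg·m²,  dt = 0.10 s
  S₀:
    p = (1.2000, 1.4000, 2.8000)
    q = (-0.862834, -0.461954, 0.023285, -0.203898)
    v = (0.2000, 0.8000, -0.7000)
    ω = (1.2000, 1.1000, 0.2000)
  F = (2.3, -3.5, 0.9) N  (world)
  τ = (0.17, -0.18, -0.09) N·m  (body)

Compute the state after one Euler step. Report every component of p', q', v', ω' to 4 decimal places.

p' = (1.2200, 1.4800, 2.7300)
q' = (-0.8316, -0.5006, -0.0317, -0.2385)
v' = (0.6600, 0.1000, -0.5200)
ω' = (1.3293, 0.9736, 0.0968)

angular accel α = (1.2929, -1.2640, -1.0320)
ω + α·dt = (1.3293, 0.9736, 0.0968)
q⊗(0,ω) = (0.5695109, -0.8064560, -1.1014042, -0.7086582)
q + ½dt·q⊗(0,ω), renormalized = (-0.8316, -0.5006, -0.0317, -0.2385)
linear accel F/m = (4.6000, -7.0000, 1.8000)
p + v·dt = (1.2200, 1.4800, 2.7300)
v + (F/m)dt = (0.6600, 0.1000, -0.5200)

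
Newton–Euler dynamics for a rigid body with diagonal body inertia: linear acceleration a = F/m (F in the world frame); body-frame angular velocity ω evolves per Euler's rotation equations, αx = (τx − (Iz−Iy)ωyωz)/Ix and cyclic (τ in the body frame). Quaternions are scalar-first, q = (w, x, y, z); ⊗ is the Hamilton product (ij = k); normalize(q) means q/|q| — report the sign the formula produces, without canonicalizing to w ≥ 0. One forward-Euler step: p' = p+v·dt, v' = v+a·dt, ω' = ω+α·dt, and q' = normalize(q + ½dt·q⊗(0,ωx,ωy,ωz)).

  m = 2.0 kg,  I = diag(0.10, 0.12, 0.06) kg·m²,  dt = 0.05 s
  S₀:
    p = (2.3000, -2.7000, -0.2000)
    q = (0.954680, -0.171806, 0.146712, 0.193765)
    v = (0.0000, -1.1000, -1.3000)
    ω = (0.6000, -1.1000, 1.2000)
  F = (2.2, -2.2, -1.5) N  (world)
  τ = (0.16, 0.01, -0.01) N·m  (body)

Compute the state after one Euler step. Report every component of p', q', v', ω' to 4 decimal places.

p' = (2.3000, -2.7550, -0.2650)
q' = (0.9546, -0.1476, 0.1284, 0.2247)
v' = (0.0550, -1.1550, -1.3375)
ω' = (0.6404, -1.1078, 1.2027)

(τ − ω×Iω)/I = (0.8080, -0.1567, 0.0533)
ω' = ω + α·dt = (0.6404, -1.1078, 1.2027)
Hamilton product q⊗(0,ω) = (0.0319488, 0.9620039, -0.7277218, 1.2465754)
updated quaternion q' = (0.9546, -0.1476, 0.1284, 0.2247)
a = (1.1000, -1.1000, -0.7500)
new position p' = (2.3000, -2.7550, -0.2650)
new velocity v' = (0.0550, -1.1550, -1.3375)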